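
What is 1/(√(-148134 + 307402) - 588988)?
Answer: -147247/86726676219 - √39817/173453352438 ≈ -1.6990e-6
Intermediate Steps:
1/(√(-148134 + 307402) - 588988) = 1/(√159268 - 588988) = 1/(2*√39817 - 588988) = 1/(-588988 + 2*√39817)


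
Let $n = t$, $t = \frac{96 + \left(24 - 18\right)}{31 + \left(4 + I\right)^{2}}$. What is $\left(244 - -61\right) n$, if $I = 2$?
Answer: $\frac{31110}{67} \approx 464.33$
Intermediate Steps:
$t = \frac{102}{67}$ ($t = \frac{96 + \left(24 - 18\right)}{31 + \left(4 + 2\right)^{2}} = \frac{96 + 6}{31 + 6^{2}} = \frac{102}{31 + 36} = \frac{102}{67} \approx 1.5224$)
$n = \frac{102}{67} \approx 1.5224$
$\left(244 - -61\right) n = \left(244 - -61\right) \frac{102}{67} = \left(244 + 61\right) \frac{102}{67} = 305 \cdot \frac{102}{67} = \frac{31110}{67}$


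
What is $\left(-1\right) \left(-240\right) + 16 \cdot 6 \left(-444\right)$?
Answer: $-42384$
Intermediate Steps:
$\left(-1\right) \left(-240\right) + 16 \cdot 6 \left(-444\right) = 240 + 96 \left(-444\right) = 240 - 42624 = -42384$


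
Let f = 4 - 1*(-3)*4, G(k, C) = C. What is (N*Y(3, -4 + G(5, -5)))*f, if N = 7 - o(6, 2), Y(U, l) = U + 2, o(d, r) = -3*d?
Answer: 2000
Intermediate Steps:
Y(U, l) = 2 + U
f = 16 (f = 4 + 3*4 = 4 + 12 = 16)
N = 25 (N = 7 - (-3)*6 = 7 - 1*(-18) = 7 + 18 = 25)
(N*Y(3, -4 + G(5, -5)))*f = (25*(2 + 3))*16 = (25*5)*16 = 125*16 = 2000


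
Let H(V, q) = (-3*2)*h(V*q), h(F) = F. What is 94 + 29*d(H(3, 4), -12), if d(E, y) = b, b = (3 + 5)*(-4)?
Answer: -834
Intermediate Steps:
H(V, q) = -6*V*q (H(V, q) = (-3*2)*(V*q) = -6*V*q)
b = -32 (b = 8*(-4) = -32)
d(E, y) = -32
94 + 29*d(H(3, 4), -12) = 94 + 29*(-32) = 94 - 928 = -834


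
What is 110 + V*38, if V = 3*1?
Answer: 224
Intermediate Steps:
V = 3
110 + V*38 = 110 + 3*38 = 110 + 114 = 224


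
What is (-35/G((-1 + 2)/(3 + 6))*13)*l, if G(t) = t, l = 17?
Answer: -69615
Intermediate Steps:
(-35/G((-1 + 2)/(3 + 6))*13)*l = (-35*(3 + 6)/(-1 + 2)*13)*17 = (-35/(1/9)*13)*17 = (-35/(1*(⅑))*13)*17 = (-35/⅑*13)*17 = (-35*9*13)*17 = -315*13*17 = -4095*17 = -69615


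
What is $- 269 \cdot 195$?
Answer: $-52455$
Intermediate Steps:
$- 269 \cdot 195 = \left(-1\right) 52455 = -52455$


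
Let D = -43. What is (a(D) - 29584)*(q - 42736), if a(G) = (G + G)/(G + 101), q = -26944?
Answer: 59783976720/29 ≈ 2.0615e+9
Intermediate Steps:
a(G) = 2*G/(101 + G) (a(G) = (2*G)/(101 + G) = 2*G/(101 + G))
(a(D) - 29584)*(q - 42736) = (2*(-43)/(101 - 43) - 29584)*(-26944 - 42736) = (2*(-43)/58 - 29584)*(-69680) = (2*(-43)*(1/58) - 29584)*(-69680) = (-43/29 - 29584)*(-69680) = -857979/29*(-69680) = 59783976720/29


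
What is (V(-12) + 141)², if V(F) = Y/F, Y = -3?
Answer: 319225/16 ≈ 19952.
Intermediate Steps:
V(F) = -3/F
(V(-12) + 141)² = (-3/(-12) + 141)² = (-3*(-1/12) + 141)² = (¼ + 141)² = (565/4)² = 319225/16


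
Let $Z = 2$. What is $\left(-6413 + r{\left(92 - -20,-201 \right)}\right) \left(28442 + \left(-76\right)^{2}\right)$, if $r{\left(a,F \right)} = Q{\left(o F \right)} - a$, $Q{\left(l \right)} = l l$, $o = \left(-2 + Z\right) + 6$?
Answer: $49544618598$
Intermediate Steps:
$o = 6$ ($o = \left(-2 + 2\right) + 6 = 0 + 6 = 6$)
$Q{\left(l \right)} = l^{2}$
$r{\left(a,F \right)} = - a + 36 F^{2}$ ($r{\left(a,F \right)} = \left(6 F\right)^{2} - a = 36 F^{2} - a = - a + 36 F^{2}$)
$\left(-6413 + r{\left(92 - -20,-201 \right)}\right) \left(28442 + \left(-76\right)^{2}\right) = \left(-6413 - \left(92 - 1454436 + 20\right)\right) \left(28442 + \left(-76\right)^{2}\right) = \left(-6413 + \left(- (92 + 20) + 36 \cdot 40401\right)\right) \left(28442 + 5776\right) = \left(-6413 + \left(\left(-1\right) 112 + 1454436\right)\right) 34218 = \left(-6413 + \left(-112 + 1454436\right)\right) 34218 = \left(-6413 + 1454324\right) 34218 = 1447911 \cdot 34218 = 49544618598$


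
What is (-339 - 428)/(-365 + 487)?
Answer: -767/122 ≈ -6.2869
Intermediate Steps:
(-339 - 428)/(-365 + 487) = -767/122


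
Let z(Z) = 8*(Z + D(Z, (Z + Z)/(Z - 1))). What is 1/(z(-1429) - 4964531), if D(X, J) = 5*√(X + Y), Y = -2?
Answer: -4975963/24760210066969 - 120*I*√159/24760210066969 ≈ -2.0097e-7 - 6.1112e-11*I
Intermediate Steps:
D(X, J) = 5*√(-2 + X) (D(X, J) = 5*√(X - 2) = 5*√(-2 + X))
z(Z) = 8*Z + 40*√(-2 + Z) (z(Z) = 8*(Z + 5*√(-2 + Z)) = 8*Z + 40*√(-2 + Z))
1/(z(-1429) - 4964531) = 1/((8*(-1429) + 40*√(-2 - 1429)) - 4964531) = 1/((-11432 + 40*√(-1431)) - 4964531) = 1/((-11432 + 40*(3*I*√159)) - 4964531) = 1/((-11432 + 120*I*√159) - 4964531) = 1/(-4975963 + 120*I*√159)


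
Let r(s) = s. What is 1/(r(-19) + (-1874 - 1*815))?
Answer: -1/2708 ≈ -0.00036928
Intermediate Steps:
1/(r(-19) + (-1874 - 1*815)) = 1/(-19 + (-1874 - 1*815)) = 1/(-19 + (-1874 - 815)) = 1/(-19 - 2689) = 1/(-2708) = -1/2708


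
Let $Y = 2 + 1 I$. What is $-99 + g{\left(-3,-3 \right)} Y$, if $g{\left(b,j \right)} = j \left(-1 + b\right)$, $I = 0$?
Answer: $-75$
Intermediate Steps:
$Y = 2$ ($Y = 2 + 1 \cdot 0 = 2 + 0 = 2$)
$-99 + g{\left(-3,-3 \right)} Y = -99 + - 3 \left(-1 - 3\right) 2 = -99 + \left(-3\right) \left(-4\right) 2 = -99 + 12 \cdot 2 = -99 + 24 = -75$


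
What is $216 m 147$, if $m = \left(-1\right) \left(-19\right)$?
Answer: $603288$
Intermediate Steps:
$m = 19$
$216 m 147 = 216 \cdot 19 \cdot 147 = 4104 \cdot 147 = 603288$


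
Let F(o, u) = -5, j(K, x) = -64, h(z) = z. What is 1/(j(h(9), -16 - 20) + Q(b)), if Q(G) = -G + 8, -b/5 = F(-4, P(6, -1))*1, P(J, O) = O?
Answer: -1/81 ≈ -0.012346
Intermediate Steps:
b = 25 (b = -(-25) = -5*(-5) = 25)
Q(G) = 8 - G
1/(j(h(9), -16 - 20) + Q(b)) = 1/(-64 + (8 - 1*25)) = 1/(-64 + (8 - 25)) = 1/(-64 - 17) = 1/(-81) = -1/81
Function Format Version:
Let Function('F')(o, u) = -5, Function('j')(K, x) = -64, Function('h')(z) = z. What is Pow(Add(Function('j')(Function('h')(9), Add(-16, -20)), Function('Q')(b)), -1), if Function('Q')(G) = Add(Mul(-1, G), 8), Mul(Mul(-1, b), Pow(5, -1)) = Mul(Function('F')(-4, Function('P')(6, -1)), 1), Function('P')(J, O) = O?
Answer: Rational(-1, 81) ≈ -0.012346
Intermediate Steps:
b = 25 (b = Mul(-5, Mul(-5, 1)) = Mul(-5, -5) = 25)
Function('Q')(G) = Add(8, Mul(-1, G))
Pow(Add(Function('j')(Function('h')(9), Add(-16, -20)), Function('Q')(b)), -1) = Pow(Add(-64, Add(8, Mul(-1, 25))), -1) = Pow(Add(-64, Add(8, -25)), -1) = Pow(Add(-64, -17), -1) = Pow(-81, -1) = Rational(-1, 81)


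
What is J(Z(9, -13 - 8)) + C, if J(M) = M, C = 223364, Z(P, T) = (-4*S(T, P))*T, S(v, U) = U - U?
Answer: 223364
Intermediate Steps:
S(v, U) = 0
Z(P, T) = 0 (Z(P, T) = (-4*0)*T = 0*T = 0)
J(Z(9, -13 - 8)) + C = 0 + 223364 = 223364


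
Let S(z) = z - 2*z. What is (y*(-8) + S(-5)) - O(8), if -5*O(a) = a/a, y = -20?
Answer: 826/5 ≈ 165.20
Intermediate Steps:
S(z) = -z
O(a) = -⅕ (O(a) = -a/(5*a) = -⅕*1 = -⅕)
(y*(-8) + S(-5)) - O(8) = (-20*(-8) - 1*(-5)) - 1*(-⅕) = (160 + 5) + ⅕ = 165 + ⅕ = 826/5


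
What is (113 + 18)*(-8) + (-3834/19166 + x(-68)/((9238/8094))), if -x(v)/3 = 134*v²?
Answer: -72136985931767/44263877 ≈ -1.6297e+6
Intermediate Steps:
x(v) = -402*v²
(113 + 18)*(-8) + (-3834/19166 + x(-68)/((9238/8094))) = (113 + 18)*(-8) + (-3834/19166 + (-402*(-68)²)/((9238/8094))) = 131*(-8) + (-3834*1/19166 + (-402*4624)/((9238*(1/8094)))) = -1048 + (-1917/9583 - 1858848/4619/4047) = -1048 + (-1917/9583 - 1858848*4047/4619) = -1048 + (-1917/9583 - 7522757856/4619) = -1048 - 72090597388671/44263877 = -72136985931767/44263877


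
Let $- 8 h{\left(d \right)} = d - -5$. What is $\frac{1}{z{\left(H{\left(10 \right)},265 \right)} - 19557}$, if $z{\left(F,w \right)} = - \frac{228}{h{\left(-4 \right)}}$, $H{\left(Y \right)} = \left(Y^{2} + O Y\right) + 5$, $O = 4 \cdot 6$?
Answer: $- \frac{1}{17733} \approx -5.6392 \cdot 10^{-5}$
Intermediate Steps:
$h{\left(d \right)} = - \frac{5}{8} - \frac{d}{8}$ ($h{\left(d \right)} = - \frac{d - -5}{8} = - \frac{d + 5}{8} = - \frac{5 + d}{8} = - \frac{5}{8} - \frac{d}{8}$)
$O = 24$
$H{\left(Y \right)} = 5 + Y^{2} + 24 Y$ ($H{\left(Y \right)} = \left(Y^{2} + 24 Y\right) + 5 = 5 + Y^{2} + 24 Y$)
$z{\left(F,w \right)} = 1824$ ($z{\left(F,w \right)} = - \frac{228}{- \frac{5}{8} - - \frac{1}{2}} = - \frac{228}{- \frac{5}{8} + \frac{1}{2}} = - \frac{228}{- \frac{1}{8}} = \left(-228\right) \left(-8\right) = 1824$)
$\frac{1}{z{\left(H{\left(10 \right)},265 \right)} - 19557} = \frac{1}{1824 - 19557} = \frac{1}{-17733} = - \frac{1}{17733}$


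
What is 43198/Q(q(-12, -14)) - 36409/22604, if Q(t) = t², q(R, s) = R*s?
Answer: -6395003/79746912 ≈ -0.080191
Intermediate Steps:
43198/Q(q(-12, -14)) - 36409/22604 = 43198/((-12*(-14))²) - 36409/22604 = 43198/(168²) - 36409*1/22604 = 43198/28224 - 36409/22604 = 43198*(1/28224) - 36409/22604 = 21599/14112 - 36409/22604 = -6395003/79746912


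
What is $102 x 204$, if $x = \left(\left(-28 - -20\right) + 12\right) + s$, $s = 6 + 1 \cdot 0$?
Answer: $208080$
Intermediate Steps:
$s = 6$ ($s = 6 + 0 = 6$)
$x = 10$ ($x = \left(\left(-28 - -20\right) + 12\right) + 6 = \left(\left(-28 + 20\right) + 12\right) + 6 = \left(-8 + 12\right) + 6 = 4 + 6 = 10$)
$102 x 204 = 102 \cdot 10 \cdot 204 = 1020 \cdot 204 = 208080$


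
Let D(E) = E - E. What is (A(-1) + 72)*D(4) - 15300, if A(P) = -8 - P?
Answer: -15300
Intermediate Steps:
D(E) = 0
(A(-1) + 72)*D(4) - 15300 = ((-8 - 1*(-1)) + 72)*0 - 15300 = ((-8 + 1) + 72)*0 - 15300 = (-7 + 72)*0 - 15300 = 65*0 - 15300 = 0 - 15300 = -15300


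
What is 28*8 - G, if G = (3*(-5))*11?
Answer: 389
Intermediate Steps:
G = -165 (G = -15*11 = -165)
28*8 - G = 28*8 - 1*(-165) = 224 + 165 = 389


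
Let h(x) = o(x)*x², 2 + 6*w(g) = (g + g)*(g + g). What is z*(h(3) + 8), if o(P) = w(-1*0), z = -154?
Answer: -770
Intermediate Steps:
w(g) = -⅓ + 2*g²/3 (w(g) = -⅓ + ((g + g)*(g + g))/6 = -⅓ + ((2*g)*(2*g))/6 = -⅓ + (4*g²)/6 = -⅓ + 2*g²/3)
o(P) = -⅓ (o(P) = -⅓ + 2*(-1*0)²/3 = -⅓ + (⅔)*0² = -⅓ + (⅔)*0 = -⅓ + 0 = -⅓)
h(x) = -x²/3
z*(h(3) + 8) = -154*(-⅓*3² + 8) = -154*(-⅓*9 + 8) = -154*(-3 + 8) = -154*5 = -770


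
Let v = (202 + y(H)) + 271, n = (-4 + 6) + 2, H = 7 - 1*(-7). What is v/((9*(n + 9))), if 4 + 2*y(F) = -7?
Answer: 935/234 ≈ 3.9957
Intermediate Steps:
H = 14 (H = 7 + 7 = 14)
y(F) = -11/2 (y(F) = -2 + (½)*(-7) = -2 - 7/2 = -11/2)
n = 4 (n = 2 + 2 = 4)
v = 935/2 (v = (202 - 11/2) + 271 = 393/2 + 271 = 935/2 ≈ 467.50)
v/((9*(n + 9))) = 935/(2*((9*(4 + 9)))) = 935/(2*((9*13))) = (935/2)/117 = (935/2)*(1/117) = 935/234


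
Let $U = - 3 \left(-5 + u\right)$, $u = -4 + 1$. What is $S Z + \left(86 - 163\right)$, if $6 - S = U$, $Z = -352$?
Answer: $6259$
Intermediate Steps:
$u = -3$
$U = 24$ ($U = - 3 \left(-5 - 3\right) = \left(-3\right) \left(-8\right) = 24$)
$S = -18$ ($S = 6 - 24 = -18$)
$S Z + \left(86 - 163\right) = \left(-18\right) \left(-352\right) + \left(86 - 163\right) = 6336 + \left(86 - 163\right) = 6336 - 77 = 6259$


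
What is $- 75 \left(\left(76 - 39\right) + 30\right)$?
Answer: $-5025$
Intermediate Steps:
$- 75 \left(\left(76 - 39\right) + 30\right) = - 75 \left(37 + 30\right) = \left(-75\right) 67 = -5025$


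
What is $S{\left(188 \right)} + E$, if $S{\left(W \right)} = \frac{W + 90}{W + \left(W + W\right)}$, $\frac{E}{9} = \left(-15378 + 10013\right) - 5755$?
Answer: $- \frac{28222421}{282} \approx -1.0008 \cdot 10^{5}$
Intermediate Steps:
$E = -100080$ ($E = 9 \left(\left(-15378 + 10013\right) - 5755\right) = 9 \left(-5365 - 5755\right) = 9 \left(-11120\right) = -100080$)
$S{\left(W \right)} = \frac{90 + W}{3 W}$ ($S{\left(W \right)} = \frac{90 + W}{W + 2 W} = \frac{90 + W}{3 W}$)
$S{\left(188 \right)} + E = \frac{90 + 188}{3 \cdot 188} - 100080 = \frac{1}{3} \cdot \frac{1}{188} \cdot 278 - 100080 = \frac{139}{282} - 100080 = - \frac{28222421}{282}$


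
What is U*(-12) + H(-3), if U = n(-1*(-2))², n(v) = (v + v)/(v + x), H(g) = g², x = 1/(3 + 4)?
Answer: -2461/75 ≈ -32.813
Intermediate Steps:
x = ⅐ (x = 1/7 = ⅐ ≈ 0.14286)
n(v) = 2*v/(⅐ + v) (n(v) = (v + v)/(v + ⅐) = (2*v)/(⅐ + v) = 2*v/(⅐ + v))
U = 784/225 (U = (14*(-1*(-2))/(1 + 7*(-1*(-2))))² = (14*2/(1 + 7*2))² = (14*2/(1 + 14))² = (14*2/15)² = (14*2*(1/15))² = (28/15)² = 784/225 ≈ 3.4844)
U*(-12) + H(-3) = (784/225)*(-12) + (-3)² = -3136/75 + 9 = -2461/75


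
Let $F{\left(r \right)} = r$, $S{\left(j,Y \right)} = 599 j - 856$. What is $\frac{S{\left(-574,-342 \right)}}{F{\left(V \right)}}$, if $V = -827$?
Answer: $\frac{344682}{827} \approx 416.79$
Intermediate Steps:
$S{\left(j,Y \right)} = -856 + 599 j$
$\frac{S{\left(-574,-342 \right)}}{F{\left(V \right)}} = \frac{-856 + 599 \left(-574\right)}{-827} = \left(-856 - 343826\right) \left(- \frac{1}{827}\right) = \left(-344682\right) \left(- \frac{1}{827}\right) = \frac{344682}{827}$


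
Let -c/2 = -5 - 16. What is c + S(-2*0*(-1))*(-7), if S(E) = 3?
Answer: 21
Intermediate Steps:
c = 42 (c = -2*(-5 - 16) = -2*(-21) = 42)
c + S(-2*0*(-1))*(-7) = 42 + 3*(-7) = 42 - 21 = 21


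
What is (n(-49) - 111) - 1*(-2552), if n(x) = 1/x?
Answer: 119608/49 ≈ 2441.0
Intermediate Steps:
(n(-49) - 111) - 1*(-2552) = (1/(-49) - 111) - 1*(-2552) = (-1/49 - 111) + 2552 = -5440/49 + 2552 = 119608/49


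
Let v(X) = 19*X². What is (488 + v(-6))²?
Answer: 1373584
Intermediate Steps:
(488 + v(-6))² = (488 + 19*(-6)²)² = (488 + 19*36)² = (488 + 684)² = 1172² = 1373584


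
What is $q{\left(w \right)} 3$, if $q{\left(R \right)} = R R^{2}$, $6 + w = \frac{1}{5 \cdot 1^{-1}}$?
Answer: $- \frac{73167}{125} \approx -585.34$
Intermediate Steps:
$w = - \frac{29}{5}$ ($w = -6 + \frac{1}{5 \cdot 1^{-1}} = -6 + \frac{1}{5 \cdot 1} = -6 + \frac{1}{5} = - \frac{29}{5} \approx -5.8$)
$q{\left(R \right)} = R^{3}$
$q{\left(w \right)} 3 = \left(- \frac{29}{5}\right)^{3} \cdot 3 = \left(- \frac{24389}{125}\right) 3 = - \frac{73167}{125}$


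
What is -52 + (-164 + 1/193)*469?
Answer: -14854355/193 ≈ -76966.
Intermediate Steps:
-52 + (-164 + 1/193)*469 = -52 - 31651/193*469 = -52 - 14844319/193 = -14854355/193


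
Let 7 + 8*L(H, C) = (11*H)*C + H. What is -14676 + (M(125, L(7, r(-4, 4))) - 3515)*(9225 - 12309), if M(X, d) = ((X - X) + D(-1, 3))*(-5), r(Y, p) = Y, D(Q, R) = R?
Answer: 10871844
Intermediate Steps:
L(H, C) = -7/8 + H/8 + 11*C*H/8 (L(H, C) = -7/8 + ((11*H)*C + H)/8 = -7/8 + (11*C*H + H)/8 = -7/8 + (H + 11*C*H)/8 = -7/8 + (H/8 + 11*C*H/8) = -7/8 + H/8 + 11*C*H/8)
M(X, d) = -15 (M(X, d) = ((X - X) + 3)*(-5) = (0 + 3)*(-5) = 3*(-5) = -15)
-14676 + (M(125, L(7, r(-4, 4))) - 3515)*(9225 - 12309) = -14676 + (-15 - 3515)*(9225 - 12309) = -14676 - 3530*(-3084) = -14676 + 10886520 = 10871844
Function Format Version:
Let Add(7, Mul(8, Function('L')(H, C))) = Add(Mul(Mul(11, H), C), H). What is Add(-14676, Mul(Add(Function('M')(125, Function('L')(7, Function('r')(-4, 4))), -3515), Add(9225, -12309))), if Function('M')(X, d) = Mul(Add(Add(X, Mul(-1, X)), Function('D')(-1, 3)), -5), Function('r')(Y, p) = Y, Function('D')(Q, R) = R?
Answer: 10871844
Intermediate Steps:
Function('L')(H, C) = Add(Rational(-7, 8), Mul(Rational(1, 8), H), Mul(Rational(11, 8), C, H)) (Function('L')(H, C) = Add(Rational(-7, 8), Mul(Rational(1, 8), Add(Mul(Mul(11, H), C), H))) = Add(Rational(-7, 8), Mul(Rational(1, 8), Add(Mul(11, C, H), H))) = Add(Rational(-7, 8), Mul(Rational(1, 8), Add(H, Mul(11, C, H)))) = Add(Rational(-7, 8), Add(Mul(Rational(1, 8), H), Mul(Rational(11, 8), C, H))) = Add(Rational(-7, 8), Mul(Rational(1, 8), H), Mul(Rational(11, 8), C, H)))
Function('M')(X, d) = -15 (Function('M')(X, d) = Mul(Add(Add(X, Mul(-1, X)), 3), -5) = Mul(Add(0, 3), -5) = Mul(3, -5) = -15)
Add(-14676, Mul(Add(Function('M')(125, Function('L')(7, Function('r')(-4, 4))), -3515), Add(9225, -12309))) = Add(-14676, Mul(Add(-15, -3515), Add(9225, -12309))) = Add(-14676, Mul(-3530, -3084)) = Add(-14676, 10886520) = 10871844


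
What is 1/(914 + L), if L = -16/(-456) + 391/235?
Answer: 13395/12265787 ≈ 0.0010921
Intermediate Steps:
L = 22757/13395 (L = -16*(-1/456) + 391*(1/235) = 2/57 + 391/235 = 22757/13395 ≈ 1.6989)
1/(914 + L) = 1/(914 + 22757/13395) = 1/(12265787/13395) = 13395/12265787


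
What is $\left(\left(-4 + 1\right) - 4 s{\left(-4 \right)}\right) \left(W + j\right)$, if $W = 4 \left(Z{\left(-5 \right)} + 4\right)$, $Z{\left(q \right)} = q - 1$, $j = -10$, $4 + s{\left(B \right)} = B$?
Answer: $-522$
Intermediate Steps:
$s{\left(B \right)} = -4 + B$
$Z{\left(q \right)} = -1 + q$
$W = -8$ ($W = 4 \left(\left(-1 - 5\right) + 4\right) = 4 \left(-6 + 4\right) = 4 \left(-2\right) = -8$)
$\left(\left(-4 + 1\right) - 4 s{\left(-4 \right)}\right) \left(W + j\right) = \left(\left(-4 + 1\right) - 4 \left(-4 - 4\right)\right) \left(-8 - 10\right) = \left(-3 - -32\right) \left(-18\right) = \left(-3 + 32\right) \left(-18\right) = 29 \left(-18\right) = -522$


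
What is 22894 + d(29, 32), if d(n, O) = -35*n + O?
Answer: 21911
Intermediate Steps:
d(n, O) = O - 35*n
22894 + d(29, 32) = 22894 + (32 - 35*29) = 22894 + (32 - 1015) = 22894 - 983 = 21911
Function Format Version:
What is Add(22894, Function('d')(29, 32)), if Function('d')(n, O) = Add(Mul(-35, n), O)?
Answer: 21911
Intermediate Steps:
Function('d')(n, O) = Add(O, Mul(-35, n))
Add(22894, Function('d')(29, 32)) = Add(22894, Add(32, Mul(-35, 29))) = Add(22894, Add(32, -1015)) = Add(22894, -983) = 21911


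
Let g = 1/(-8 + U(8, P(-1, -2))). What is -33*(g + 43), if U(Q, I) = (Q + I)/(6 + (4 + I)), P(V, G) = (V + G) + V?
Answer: -2829/2 ≈ -1414.5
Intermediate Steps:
P(V, G) = G + 2*V (P(V, G) = (G + V) + V = G + 2*V)
U(Q, I) = (I + Q)/(10 + I)
g = -3/22 (g = 1/(-8 + ((-2 + 2*(-1)) + 8)/(10 + (-2 + 2*(-1)))) = 1/(-8 + ((-2 - 2) + 8)/(10 + (-2 - 2))) = 1/(-8 + (-4 + 8)/(10 - 4)) = 1/(-8 + 4/6) = 1/(-8 + (⅙)*4) = 1/(-8 + ⅔) = 1/(-22/3) = -3/22 ≈ -0.13636)
-33*(g + 43) = -33*(-3/22 + 43) = -33*943/22 = -2829/2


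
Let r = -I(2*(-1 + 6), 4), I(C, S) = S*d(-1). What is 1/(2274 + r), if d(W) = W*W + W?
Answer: 1/2274 ≈ 0.00043975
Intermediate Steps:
d(W) = W + W² (d(W) = W² + W = W + W²)
I(C, S) = 0 (I(C, S) = S*(-(1 - 1)) = S*(-1*0) = S*0 = 0)
r = 0 (r = -1*0 = 0)
1/(2274 + r) = 1/(2274 + 0) = 1/2274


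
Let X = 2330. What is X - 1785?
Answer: 545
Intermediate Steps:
X - 1785 = 2330 - 1785 = 545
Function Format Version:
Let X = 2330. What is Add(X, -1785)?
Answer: 545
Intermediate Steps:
Add(X, -1785) = Add(2330, -1785) = 545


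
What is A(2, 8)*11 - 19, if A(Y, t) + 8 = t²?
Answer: 597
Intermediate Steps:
A(Y, t) = -8 + t²
A(2, 8)*11 - 19 = (-8 + 8²)*11 - 19 = (-8 + 64)*11 - 19 = 56*11 - 19 = 616 - 19 = 597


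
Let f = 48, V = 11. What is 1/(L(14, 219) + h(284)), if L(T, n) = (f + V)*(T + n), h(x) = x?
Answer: 1/14031 ≈ 7.1271e-5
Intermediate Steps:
L(T, n) = 59*T + 59*n (L(T, n) = (48 + 11)*(T + n) = 59*(T + n) = 59*T + 59*n)
1/(L(14, 219) + h(284)) = 1/((59*14 + 59*219) + 284) = 1/((826 + 12921) + 284) = 1/(13747 + 284) = 1/14031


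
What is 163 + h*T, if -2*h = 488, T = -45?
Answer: 11143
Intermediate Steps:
h = -244 (h = -½*488 = -244)
163 + h*T = 163 - 244*(-45) = 163 + 10980 = 11143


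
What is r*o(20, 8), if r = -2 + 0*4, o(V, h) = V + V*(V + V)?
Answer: -1640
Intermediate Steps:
o(V, h) = V + 2*V**2 (o(V, h) = V + V*(2*V) = V + 2*V**2)
r = -2 (r = -2 + 0 = -2)
r*o(20, 8) = -40*(1 + 2*20) = -40*(1 + 40) = -40*41 = -2*820 = -1640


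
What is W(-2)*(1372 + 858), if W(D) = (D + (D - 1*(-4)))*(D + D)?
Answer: 0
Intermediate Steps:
W(D) = 2*D*(4 + 2*D) (W(D) = (D + (D + 4))*(2*D) = (D + (4 + D))*(2*D) = (4 + 2*D)*(2*D) = 2*D*(4 + 2*D))
W(-2)*(1372 + 858) = (4*(-2)*(2 - 2))*(1372 + 858) = (4*(-2)*0)*2230 = 0*2230 = 0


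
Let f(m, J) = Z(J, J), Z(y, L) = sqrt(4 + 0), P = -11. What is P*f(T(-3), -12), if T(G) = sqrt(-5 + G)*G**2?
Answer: -22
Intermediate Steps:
Z(y, L) = 2 (Z(y, L) = sqrt(4) = 2)
T(G) = G**2*sqrt(-5 + G)
f(m, J) = 2
P*f(T(-3), -12) = -11*2 = -22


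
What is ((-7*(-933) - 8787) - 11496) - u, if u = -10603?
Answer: -3149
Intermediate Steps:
((-7*(-933) - 8787) - 11496) - u = ((-7*(-933) - 8787) - 11496) - 1*(-10603) = ((6531 - 8787) - 11496) + 10603 = (-2256 - 11496) + 10603 = -13752 + 10603 = -3149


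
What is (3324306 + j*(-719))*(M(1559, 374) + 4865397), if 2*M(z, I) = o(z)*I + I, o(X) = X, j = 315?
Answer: 15975825342057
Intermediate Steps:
M(z, I) = I/2 + I*z/2 (M(z, I) = (z*I + I)/2 = (I*z + I)/2 = (I + I*z)/2 = I/2 + I*z/2)
(3324306 + j*(-719))*(M(1559, 374) + 4865397) = (3324306 + 315*(-719))*((1/2)*374*(1 + 1559) + 4865397) = (3324306 - 226485)*((1/2)*374*1560 + 4865397) = 3097821*(291720 + 4865397) = 3097821*5157117 = 15975825342057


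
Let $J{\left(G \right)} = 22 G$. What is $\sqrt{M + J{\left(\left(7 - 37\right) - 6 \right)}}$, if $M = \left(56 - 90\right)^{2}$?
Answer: $2 \sqrt{91} \approx 19.079$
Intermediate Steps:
$M = 1156$ ($M = \left(-34\right)^{2} = 1156$)
$\sqrt{M + J{\left(\left(7 - 37\right) - 6 \right)}} = \sqrt{1156 + 22 \left(\left(7 - 37\right) - 6\right)} = \sqrt{1156 + 22 \left(-30 - 6\right)} = \sqrt{1156 + 22 \left(-36\right)} = \sqrt{1156 - 792} = \sqrt{364} = 2 \sqrt{91}$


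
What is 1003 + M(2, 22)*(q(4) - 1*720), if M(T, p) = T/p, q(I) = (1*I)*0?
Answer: 10313/11 ≈ 937.54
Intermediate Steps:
q(I) = 0 (q(I) = I*0 = 0)
1003 + M(2, 22)*(q(4) - 1*720) = 1003 + (2/22)*(0 - 1*720) = 1003 + (2*(1/22))*(0 - 720) = 1003 + (1/11)*(-720) = 1003 - 720/11 = 10313/11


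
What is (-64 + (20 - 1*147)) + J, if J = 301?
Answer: 110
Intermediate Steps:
(-64 + (20 - 1*147)) + J = (-64 + (20 - 1*147)) + 301 = (-64 + (20 - 147)) + 301 = (-64 - 127) + 301 = -191 + 301 = 110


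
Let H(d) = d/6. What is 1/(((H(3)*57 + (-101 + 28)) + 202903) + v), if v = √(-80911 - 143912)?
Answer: 270478/54869061127 - 4*I*√224823/164607183381 ≈ 4.9295e-6 - 1.1522e-8*I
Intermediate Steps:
H(d) = d/6 (H(d) = d*(⅙) = d/6)
v = I*√224823 (v = √(-224823) = I*√224823 ≈ 474.16*I)
1/(((H(3)*57 + (-101 + 28)) + 202903) + v) = 1/(((((⅙)*3)*57 + (-101 + 28)) + 202903) + I*√224823) = 1/((((½)*57 - 73) + 202903) + I*√224823) = 1/(((57/2 - 73) + 202903) + I*√224823) = 1/((-89/2 + 202903) + I*√224823) = 1/(405717/2 + I*√224823)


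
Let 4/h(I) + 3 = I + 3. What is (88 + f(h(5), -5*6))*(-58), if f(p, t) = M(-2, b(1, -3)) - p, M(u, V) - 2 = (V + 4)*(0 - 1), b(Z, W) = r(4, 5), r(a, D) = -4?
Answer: -25868/5 ≈ -5173.6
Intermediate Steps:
h(I) = 4/I (h(I) = 4/(-3 + (I + 3)) = 4/(-3 + (3 + I)) = 4/I)
b(Z, W) = -4
M(u, V) = -2 - V (M(u, V) = 2 + (V + 4)*(0 - 1) = 2 + (4 + V)*(-1) = 2 + (-4 - V) = -2 - V)
f(p, t) = 2 - p (f(p, t) = (-2 - 1*(-4)) - p = (-2 + 4) - p = 2 - p)
(88 + f(h(5), -5*6))*(-58) = (88 + (2 - 4/5))*(-58) = (88 + (2 - 1*⅘))*(-58) = (88 + (2 - ⅘))*(-58) = (88 + 6/5)*(-58) = (446/5)*(-58) = -25868/5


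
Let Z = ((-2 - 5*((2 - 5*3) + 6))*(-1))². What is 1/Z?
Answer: 1/1089 ≈ 0.00091827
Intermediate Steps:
Z = 1089 (Z = ((-2 - 5*((2 - 15) + 6))*(-1))² = ((-2 - 5*(-13 + 6))*(-1))² = ((-2 - 5*(-7))*(-1))² = ((-2 + 35)*(-1))² = (33*(-1))² = (-33)² = 1089)
1/Z = 1/1089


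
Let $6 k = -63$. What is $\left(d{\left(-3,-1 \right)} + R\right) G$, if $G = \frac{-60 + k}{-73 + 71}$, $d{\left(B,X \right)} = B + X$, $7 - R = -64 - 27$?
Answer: $\frac{6627}{2} \approx 3313.5$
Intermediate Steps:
$R = 98$ ($R = 7 - \left(-64 - 27\right) = 7 - -91 = 7 + 91 = 98$)
$k = - \frac{21}{2}$ ($k = \frac{1}{6} \left(-63\right) = - \frac{21}{2} \approx -10.5$)
$G = \frac{141}{4}$ ($G = \frac{-60 - \frac{21}{2}}{-73 + 71} = - \frac{141}{2 \left(-2\right)} = \left(- \frac{141}{2}\right) \left(- \frac{1}{2}\right) = \frac{141}{4} \approx 35.25$)
$\left(d{\left(-3,-1 \right)} + R\right) G = \left(\left(-3 - 1\right) + 98\right) \frac{141}{4} = \left(-4 + 98\right) \frac{141}{4} = 94 \cdot \frac{141}{4} = \frac{6627}{2}$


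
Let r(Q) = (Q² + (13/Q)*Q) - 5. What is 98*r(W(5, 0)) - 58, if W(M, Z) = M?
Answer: 3176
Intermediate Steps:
r(Q) = 8 + Q² (r(Q) = (Q² + 13) - 5 = (13 + Q²) - 5 = 8 + Q²)
98*r(W(5, 0)) - 58 = 98*(8 + 5²) - 58 = 98*(8 + 25) - 58 = 98*33 - 58 = 3234 - 58 = 3176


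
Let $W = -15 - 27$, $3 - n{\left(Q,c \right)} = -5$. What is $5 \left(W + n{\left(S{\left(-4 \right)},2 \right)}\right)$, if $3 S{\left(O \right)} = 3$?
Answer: $-170$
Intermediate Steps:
$S{\left(O \right)} = 1$ ($S{\left(O \right)} = \frac{1}{3} \cdot 3 = 1$)
$n{\left(Q,c \right)} = 8$ ($n{\left(Q,c \right)} = 3 - -5 = 3 + 5 = 8$)
$W = -42$ ($W = -15 - 27 = -42$)
$5 \left(W + n{\left(S{\left(-4 \right)},2 \right)}\right) = 5 \left(-42 + 8\right) = 5 \left(-34\right) = -170$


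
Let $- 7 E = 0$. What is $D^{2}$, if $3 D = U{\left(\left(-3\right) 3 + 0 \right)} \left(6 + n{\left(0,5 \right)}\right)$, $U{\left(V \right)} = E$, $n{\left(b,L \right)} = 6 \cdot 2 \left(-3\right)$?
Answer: $0$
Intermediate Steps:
$E = 0$ ($E = \left(- \frac{1}{7}\right) 0 = 0$)
$n{\left(b,L \right)} = -36$ ($n{\left(b,L \right)} = 12 \left(-3\right) = -36$)
$U{\left(V \right)} = 0$
$D = 0$ ($D = \frac{0 \left(6 - 36\right)}{3} = \frac{0 \left(-30\right)}{3} = \frac{1}{3} \cdot 0 = 0$)
$D^{2} = 0^{2} = 0$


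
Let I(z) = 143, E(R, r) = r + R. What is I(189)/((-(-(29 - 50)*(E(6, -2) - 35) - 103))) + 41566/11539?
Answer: 2537757/669262 ≈ 3.7919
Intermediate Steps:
E(R, r) = R + r
I(189)/((-(-(29 - 50)*(E(6, -2) - 35) - 103))) + 41566/11539 = 143/((-(-(29 - 50)*((6 - 2) - 35) - 103))) + 41566/11539 = 143/((-(-(-21)*(4 - 35) - 103))) + 41566*(1/11539) = 143/((-(-(-21)*(-31) - 103))) + 41566/11539 = 143/((-(-1*651 - 103))) + 41566/11539 = 143/((-(-651 - 103))) + 41566/11539 = 143/((-1*(-754))) + 41566/11539 = 143/754 + 41566/11539 = 143*(1/754) + 41566/11539 = 11/58 + 41566/11539 = 2537757/669262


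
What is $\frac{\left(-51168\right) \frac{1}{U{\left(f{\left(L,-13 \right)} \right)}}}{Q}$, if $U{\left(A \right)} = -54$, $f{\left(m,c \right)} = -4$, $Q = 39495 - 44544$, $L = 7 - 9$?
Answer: $- \frac{8528}{45441} \approx -0.18767$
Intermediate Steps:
$L = -2$ ($L = 7 - 9 = -2$)
$Q = -5049$
$\frac{\left(-51168\right) \frac{1}{U{\left(f{\left(L,-13 \right)} \right)}}}{Q} = \frac{\left(-51168\right) \frac{1}{-54}}{-5049} = \left(-51168\right) \left(- \frac{1}{54}\right) \left(- \frac{1}{5049}\right) = \frac{8528}{9} \left(- \frac{1}{5049}\right) = - \frac{8528}{45441}$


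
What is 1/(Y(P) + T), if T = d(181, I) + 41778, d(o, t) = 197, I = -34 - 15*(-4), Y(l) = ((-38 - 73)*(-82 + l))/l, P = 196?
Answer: 98/4107223 ≈ 2.3860e-5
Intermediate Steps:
Y(l) = (9102 - 111*l)/l (Y(l) = (-111*(-82 + l))/l = (9102 - 111*l)/l)
I = 26 (I = -34 - 1*(-60) = -34 + 60 = 26)
T = 41975 (T = 197 + 41778 = 41975)
1/(Y(P) + T) = 1/((-111 + 9102/196) + 41975) = 1/((-111 + 9102*(1/196)) + 41975) = 1/((-111 + 4551/98) + 41975) = 1/(-6327/98 + 41975) = 1/(4107223/98) = 98/4107223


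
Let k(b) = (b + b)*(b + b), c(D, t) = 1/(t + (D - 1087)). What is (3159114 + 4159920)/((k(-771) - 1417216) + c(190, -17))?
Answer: 2229865692/292646957 ≈ 7.6196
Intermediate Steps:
c(D, t) = 1/(-1087 + D + t) (c(D, t) = 1/(t + (-1087 + D)) = 1/(-1087 + D + t))
k(b) = 4*b² (k(b) = (2*b)*(2*b) = 4*b²)
(3159114 + 4159920)/((k(-771) - 1417216) + c(190, -17)) = (3159114 + 4159920)/((4*(-771)² - 1417216) + 1/(-1087 + 190 - 17)) = 7319034/((4*594441 - 1417216) + 1/(-914)) = 7319034/((2377764 - 1417216) - 1/914) = 7319034/(960548 - 1/914) = 7319034/(877940871/914) = 7319034*(914/877940871) = 2229865692/292646957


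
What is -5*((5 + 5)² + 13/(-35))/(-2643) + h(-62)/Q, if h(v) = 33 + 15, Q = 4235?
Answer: 2236499/11193105 ≈ 0.19981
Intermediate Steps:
h(v) = 48
-5*((5 + 5)² + 13/(-35))/(-2643) + h(-62)/Q = -5*((5 + 5)² + 13/(-35))/(-2643) + 48/4235 = -5*(10² + 13*(-1/35))*(-1/2643) + 48*(1/4235) = -5*(100 - 13/35)*(-1/2643) + 48/4235 = -5*3487/35*(-1/2643) + 48/4235 = -3487/7*(-1/2643) + 48/4235 = 3487/18501 + 48/4235 = 2236499/11193105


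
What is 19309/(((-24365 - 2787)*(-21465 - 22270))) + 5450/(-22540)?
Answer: -323570004957/1338304295440 ≈ -0.24178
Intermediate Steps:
19309/(((-24365 - 2787)*(-21465 - 22270))) + 5450/(-22540) = 19309/((-27152*(-43735))) + 5450*(-1/22540) = 19309/1187492720 - 545/2254 = -323570004957/1338304295440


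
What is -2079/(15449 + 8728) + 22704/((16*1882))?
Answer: 10131495/15167038 ≈ 0.66799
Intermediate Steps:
-2079/(15449 + 8728) + 22704/((16*1882)) = -2079/24177 + 22704/30112 = -2079*1/24177 + 22704*(1/30112) = -693/8059 + 1419/1882 = 10131495/15167038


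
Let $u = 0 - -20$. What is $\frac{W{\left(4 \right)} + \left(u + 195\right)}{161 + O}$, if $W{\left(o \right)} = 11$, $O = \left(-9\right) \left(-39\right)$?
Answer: $\frac{113}{256} \approx 0.44141$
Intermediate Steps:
$O = 351$
$u = 20$ ($u = 0 + 20 = 20$)
$\frac{W{\left(4 \right)} + \left(u + 195\right)}{161 + O} = \frac{11 + \left(20 + 195\right)}{161 + 351} = \frac{11 + 215}{512} = 226 \cdot \frac{1}{512} = \frac{113}{256}$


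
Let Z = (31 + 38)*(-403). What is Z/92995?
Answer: -27807/92995 ≈ -0.29902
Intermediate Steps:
Z = -27807 (Z = 69*(-403) = -27807)
Z/92995 = -27807/92995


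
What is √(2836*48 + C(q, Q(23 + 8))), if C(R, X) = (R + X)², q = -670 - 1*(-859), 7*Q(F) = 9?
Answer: 4*√527781/7 ≈ 415.13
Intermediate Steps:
Q(F) = 9/7 (Q(F) = (⅐)*9 = 9/7)
q = 189 (q = -670 + 859 = 189)
√(2836*48 + C(q, Q(23 + 8))) = √(2836*48 + (189 + 9/7)²) = √(136128 + (1332/7)²) = √(136128 + 1774224/49) = √(8444496/49) = 4*√527781/7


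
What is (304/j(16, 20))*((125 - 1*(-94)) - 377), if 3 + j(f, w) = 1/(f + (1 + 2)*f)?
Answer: 3074048/191 ≈ 16094.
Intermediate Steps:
j(f, w) = -3 + 1/(4*f) (j(f, w) = -3 + 1/(f + (1 + 2)*f) = -3 + 1/(f + 3*f) = -3 + 1/(4*f))
(304/j(16, 20))*((125 - 1*(-94)) - 377) = (304/(-3 + (¼)/16))*((125 - 1*(-94)) - 377) = (304/(-3 + (¼)*(1/16)))*((125 + 94) - 377) = (304/(-3 + 1/64))*(219 - 377) = (304/(-191/64))*(-158) = (304*(-64/191))*(-158) = -19456/191*(-158) = 3074048/191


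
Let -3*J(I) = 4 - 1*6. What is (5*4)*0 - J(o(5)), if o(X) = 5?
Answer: -⅔ ≈ -0.66667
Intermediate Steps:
J(I) = ⅔ (J(I) = -(4 - 1*6)/3 = -(4 - 6)/3 = -⅓*(-2) = ⅔)
(5*4)*0 - J(o(5)) = (5*4)*0 - 1*⅔ = 20*0 - ⅔ = 0 - ⅔ = -⅔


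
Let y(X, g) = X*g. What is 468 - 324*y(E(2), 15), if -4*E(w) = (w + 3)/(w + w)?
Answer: 7947/4 ≈ 1986.8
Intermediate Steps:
E(w) = -(3 + w)/(8*w) (E(w) = -(w + 3)/(4*(w + w)) = -(3 + w)/(4*(2*w)) = -(3 + w)*1/(2*w)/4 = -(3 + w)/(8*w))
468 - 324*y(E(2), 15) = 468 - 324*(⅛)*(-3 - 1*2)/2*15 = 468 - 324*(⅛)*(½)*(-3 - 2)*15 = 468 - 324*(⅛)*(½)*(-5)*15 = 468 - (-405)*15/4 = 468 - 324*(-75/16) = 468 + 6075/4 = 7947/4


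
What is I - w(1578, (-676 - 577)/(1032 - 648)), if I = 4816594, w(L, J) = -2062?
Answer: 4818656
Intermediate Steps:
I - w(1578, (-676 - 577)/(1032 - 648)) = 4816594 - 1*(-2062) = 4816594 + 2062 = 4818656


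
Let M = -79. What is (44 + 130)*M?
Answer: -13746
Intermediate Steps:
(44 + 130)*M = (44 + 130)*(-79) = 174*(-79) = -13746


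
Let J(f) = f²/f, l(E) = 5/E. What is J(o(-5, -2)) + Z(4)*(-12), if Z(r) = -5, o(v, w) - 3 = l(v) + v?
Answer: 57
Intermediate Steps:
o(v, w) = 3 + v + 5/v (o(v, w) = 3 + (5/v + v) = 3 + (v + 5/v) = 3 + v + 5/v)
J(f) = f
J(o(-5, -2)) + Z(4)*(-12) = (3 - 5 + 5/(-5)) - 5*(-12) = (3 - 5 + 5*(-⅕)) + 60 = (3 - 5 - 1) + 60 = -3 + 60 = 57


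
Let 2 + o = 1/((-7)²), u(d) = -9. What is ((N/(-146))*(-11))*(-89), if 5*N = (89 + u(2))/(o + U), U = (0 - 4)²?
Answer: -383768/50151 ≈ -7.6523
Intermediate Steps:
U = 16 (U = (-4)² = 16)
o = -97/49 (o = -2 + 1/((-7)²) = -2 + 1/49 = -97/49 ≈ -1.9796)
N = 784/687 (N = ((89 - 9)/(-97/49 + 16))/5 = (80/(687/49))/5 = (80*(49/687))/5 = (⅕)*(3920/687) = 784/687 ≈ 1.1412)
((N/(-146))*(-11))*(-89) = (((784/687)/(-146))*(-11))*(-89) = (((784/687)*(-1/146))*(-11))*(-89) = -392/50151*(-11)*(-89) = (4312/50151)*(-89) = -383768/50151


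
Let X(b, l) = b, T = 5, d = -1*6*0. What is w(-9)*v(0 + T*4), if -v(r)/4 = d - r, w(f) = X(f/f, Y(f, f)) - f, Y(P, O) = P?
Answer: 800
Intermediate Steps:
d = 0 (d = -6*0 = 0)
w(f) = 1 - f (w(f) = f/f - f = 1 - f)
v(r) = 4*r (v(r) = -4*(0 - r) = -(-4)*r = 4*r)
w(-9)*v(0 + T*4) = (1 - 1*(-9))*(4*(0 + 5*4)) = (1 + 9)*(4*(0 + 20)) = 10*(4*20) = 10*80 = 800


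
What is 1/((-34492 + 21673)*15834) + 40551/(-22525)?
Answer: -8230881663871/4572035436150 ≈ -1.8003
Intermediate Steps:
1/((-34492 + 21673)*15834) + 40551/(-22525) = (1/15834)/(-12819) + 40551*(-1/22525) = -1/12819*1/15834 - 40551/22525 = -1/202976046 - 40551/22525 = -8230881663871/4572035436150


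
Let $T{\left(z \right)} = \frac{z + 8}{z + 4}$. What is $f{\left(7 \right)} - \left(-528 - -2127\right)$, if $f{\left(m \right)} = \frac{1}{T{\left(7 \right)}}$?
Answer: $- \frac{23974}{15} \approx -1598.3$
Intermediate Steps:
$T{\left(z \right)} = \frac{8 + z}{4 + z}$
$f{\left(m \right)} = \frac{11}{15}$ ($f{\left(m \right)} = \frac{1}{\frac{1}{4 + 7} \left(8 + 7\right)} = \frac{1}{\frac{1}{11} \cdot 15} = \frac{1}{\frac{15}{11}} = \frac{11}{15}$)
$f{\left(7 \right)} - \left(-528 - -2127\right) = \frac{11}{15} - \left(-528 - -2127\right) = \frac{11}{15} - \left(-528 + 2127\right) = \frac{11}{15} - 1599 = - \frac{23974}{15}$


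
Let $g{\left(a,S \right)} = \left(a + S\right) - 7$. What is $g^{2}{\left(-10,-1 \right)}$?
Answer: $324$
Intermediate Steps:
$g{\left(a,S \right)} = -7 + S + a$ ($g{\left(a,S \right)} = \left(S + a\right) - 7 = -7 + S + a$)
$g^{2}{\left(-10,-1 \right)} = \left(-7 - 1 - 10\right)^{2} = \left(-18\right)^{2} = 324$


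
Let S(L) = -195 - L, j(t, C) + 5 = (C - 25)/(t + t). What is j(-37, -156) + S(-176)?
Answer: -1595/74 ≈ -21.554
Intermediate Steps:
j(t, C) = -5 + (-25 + C)/(2*t) (j(t, C) = -5 + (C - 25)/(t + t) = -5 + (-25 + C)/((2*t)) = -5 + (-25 + C)*(1/(2*t)) = -5 + (-25 + C)/(2*t))
j(-37, -156) + S(-176) = (½)*(-25 - 156 - 10*(-37))/(-37) + (-195 - 1*(-176)) = (½)*(-1/37)*(-25 - 156 + 370) + (-195 + 176) = (½)*(-1/37)*189 - 19 = -189/74 - 19 = -1595/74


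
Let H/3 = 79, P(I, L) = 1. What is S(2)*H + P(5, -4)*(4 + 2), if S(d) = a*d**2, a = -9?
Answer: -8526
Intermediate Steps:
H = 237 (H = 3*79 = 237)
S(d) = -9*d**2
S(2)*H + P(5, -4)*(4 + 2) = -9*2**2*237 + 1*(4 + 2) = -9*4*237 + 1*6 = -36*237 + 6 = -8532 + 6 = -8526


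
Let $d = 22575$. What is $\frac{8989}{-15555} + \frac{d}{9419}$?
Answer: $\frac{266486734}{146512545} \approx 1.8189$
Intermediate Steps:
$\frac{8989}{-15555} + \frac{d}{9419} = \frac{8989}{-15555} + \frac{22575}{9419} = 8989 \left(- \frac{1}{15555}\right) + 22575 \cdot \frac{1}{9419} = - \frac{8989}{15555} + \frac{22575}{9419} = \frac{266486734}{146512545}$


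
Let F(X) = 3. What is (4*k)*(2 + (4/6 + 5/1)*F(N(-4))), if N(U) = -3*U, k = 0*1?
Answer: 0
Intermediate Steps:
k = 0
(4*k)*(2 + (4/6 + 5/1)*F(N(-4))) = (4*0)*(2 + (4/6 + 5/1)*3) = 0*(2 + (4*(⅙) + 5*1)*3) = 0*(2 + (⅔ + 5)*3) = 0*(2 + (17/3)*3) = 0*(2 + 17) = 0*19 = 0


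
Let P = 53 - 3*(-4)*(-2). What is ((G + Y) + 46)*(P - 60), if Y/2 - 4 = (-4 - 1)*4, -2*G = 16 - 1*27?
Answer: -1209/2 ≈ -604.50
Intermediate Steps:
G = 11/2 (G = -(16 - 1*27)/2 = -(16 - 27)/2 = -½*(-11) = 11/2 ≈ 5.5000)
P = 29 (P = 53 - (-12)*(-2) = 53 - 1*24 = 53 - 24 = 29)
Y = -32 (Y = 8 + 2*((-4 - 1)*4) = 8 + 2*(-5*4) = 8 + 2*(-20) = 8 - 40 = -32)
((G + Y) + 46)*(P - 60) = ((11/2 - 32) + 46)*(29 - 60) = (-53/2 + 46)*(-31) = (39/2)*(-31) = -1209/2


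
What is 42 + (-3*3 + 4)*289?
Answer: -1403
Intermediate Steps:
42 + (-3*3 + 4)*289 = 42 + (-9 + 4)*289 = 42 - 5*289 = 42 - 1445 = -1403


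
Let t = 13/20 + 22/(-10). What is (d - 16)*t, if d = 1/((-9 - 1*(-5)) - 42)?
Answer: 22847/920 ≈ 24.834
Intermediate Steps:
t = -31/20 (t = 13*(1/20) + 22*(-⅒) = 13/20 - 11/5 = -31/20 ≈ -1.5500)
d = -1/46 (d = 1/((-9 + 5) - 42) = 1/(-4 - 42) = 1/(-46) = -1/46 ≈ -0.021739)
(d - 16)*t = (-1/46 - 16)*(-31/20) = -737/46*(-31/20) = 22847/920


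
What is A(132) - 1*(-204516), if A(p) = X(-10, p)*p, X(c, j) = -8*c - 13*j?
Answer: -11436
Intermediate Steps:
X(c, j) = -13*j - 8*c
A(p) = p*(80 - 13*p) (A(p) = (-13*p - 8*(-10))*p = (-13*p + 80)*p = (80 - 13*p)*p = p*(80 - 13*p))
A(132) - 1*(-204516) = 132*(80 - 13*132) - 1*(-204516) = 132*(80 - 1716) + 204516 = 132*(-1636) + 204516 = -215952 + 204516 = -11436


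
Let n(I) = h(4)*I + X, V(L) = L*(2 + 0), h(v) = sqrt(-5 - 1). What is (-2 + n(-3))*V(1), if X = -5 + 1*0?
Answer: -14 - 6*I*sqrt(6) ≈ -14.0 - 14.697*I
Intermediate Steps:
h(v) = I*sqrt(6) (h(v) = sqrt(-6) = I*sqrt(6))
V(L) = 2*L (V(L) = L*2 = 2*L)
X = -5 (X = -5 + 0 = -5)
n(I) = -5 + I*I*sqrt(6) (n(I) = (I*sqrt(6))*I - 5 = I*I*sqrt(6) - 5 = -5 + I*I*sqrt(6))
(-2 + n(-3))*V(1) = (-2 + (-5 + I*(-3)*sqrt(6)))*(2*1) = (-2 + (-5 - 3*I*sqrt(6)))*2 = (-7 - 3*I*sqrt(6))*2 = -14 - 6*I*sqrt(6)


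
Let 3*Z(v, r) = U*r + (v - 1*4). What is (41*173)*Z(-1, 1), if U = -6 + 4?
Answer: -49651/3 ≈ -16550.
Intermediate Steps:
U = -2
Z(v, r) = -4/3 - 2*r/3 + v/3 (Z(v, r) = (-2*r + (v - 1*4))/3 = (-2*r + (v - 4))/3 = (-2*r + (-4 + v))/3 = (-4 + v - 2*r)/3 = -4/3 - 2*r/3 + v/3)
(41*173)*Z(-1, 1) = (41*173)*(-4/3 - ⅔*1 + (⅓)*(-1)) = 7093*(-4/3 - ⅔ - ⅓) = 7093*(-7/3) = -49651/3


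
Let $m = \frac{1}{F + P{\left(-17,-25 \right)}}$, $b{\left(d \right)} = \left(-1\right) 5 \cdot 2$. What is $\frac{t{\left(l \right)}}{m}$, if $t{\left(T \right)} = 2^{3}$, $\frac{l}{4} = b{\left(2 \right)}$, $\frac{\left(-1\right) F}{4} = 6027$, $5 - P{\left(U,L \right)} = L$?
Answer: $-192624$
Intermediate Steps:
$P{\left(U,L \right)} = 5 - L$
$F = -24108$ ($F = \left(-4\right) 6027 = -24108$)
$b{\left(d \right)} = -10$ ($b{\left(d \right)} = \left(-5\right) 2 = -10$)
$l = -40$ ($l = 4 \left(-10\right) = -40$)
$t{\left(T \right)} = 8$
$m = - \frac{1}{24078}$ ($m = \frac{1}{-24108 + \left(5 - -25\right)} = \frac{1}{-24108 + \left(5 + 25\right)} = \frac{1}{-24108 + 30} = \frac{1}{-24078} = - \frac{1}{24078} \approx -4.1532 \cdot 10^{-5}$)
$\frac{t{\left(l \right)}}{m} = \frac{8}{- \frac{1}{24078}} = 8 \left(-24078\right) = -192624$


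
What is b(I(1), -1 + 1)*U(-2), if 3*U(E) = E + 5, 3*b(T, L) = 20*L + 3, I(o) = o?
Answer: 1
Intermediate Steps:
b(T, L) = 1 + 20*L/3 (b(T, L) = (20*L + 3)/3 = (3 + 20*L)/3 = 1 + 20*L/3)
U(E) = 5/3 + E/3 (U(E) = (E + 5)/3 = (5 + E)/3 = 5/3 + E/3)
b(I(1), -1 + 1)*U(-2) = (1 + 20*(-1 + 1)/3)*(5/3 + (⅓)*(-2)) = (1 + (20/3)*0)*(5/3 - ⅔) = (1 + 0)*1 = 1*1 = 1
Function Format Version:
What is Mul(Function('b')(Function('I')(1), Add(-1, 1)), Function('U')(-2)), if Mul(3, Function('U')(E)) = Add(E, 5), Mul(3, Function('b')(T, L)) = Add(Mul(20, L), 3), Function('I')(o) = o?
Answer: 1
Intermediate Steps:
Function('b')(T, L) = Add(1, Mul(Rational(20, 3), L)) (Function('b')(T, L) = Mul(Rational(1, 3), Add(Mul(20, L), 3)) = Mul(Rational(1, 3), Add(3, Mul(20, L))) = Add(1, Mul(Rational(20, 3), L)))
Function('U')(E) = Add(Rational(5, 3), Mul(Rational(1, 3), E)) (Function('U')(E) = Mul(Rational(1, 3), Add(E, 5)) = Mul(Rational(1, 3), Add(5, E)) = Add(Rational(5, 3), Mul(Rational(1, 3), E)))
Mul(Function('b')(Function('I')(1), Add(-1, 1)), Function('U')(-2)) = Mul(Add(1, Mul(Rational(20, 3), Add(-1, 1))), Add(Rational(5, 3), Mul(Rational(1, 3), -2))) = Mul(Add(1, Mul(Rational(20, 3), 0)), Add(Rational(5, 3), Rational(-2, 3))) = Mul(Add(1, 0), 1) = Mul(1, 1) = 1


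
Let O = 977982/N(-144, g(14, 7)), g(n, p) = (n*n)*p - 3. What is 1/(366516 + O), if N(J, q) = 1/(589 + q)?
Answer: 1/1915255272 ≈ 5.2212e-10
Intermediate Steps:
g(n, p) = -3 + p*n² (g(n, p) = n²*p - 3 = p*n² - 3 = -3 + p*n²)
O = 1914888756 (O = 977982/(1/(589 + (-3 + 7*14²))) = 977982/(1/(589 + (-3 + 7*196))) = 977982/(1/(589 + (-3 + 1372))) = 977982/(1/(589 + 1369)) = 977982/(1/1958) = 977982*1958 = 1914888756)
1/(366516 + O) = 1/(366516 + 1914888756) = 1/1915255272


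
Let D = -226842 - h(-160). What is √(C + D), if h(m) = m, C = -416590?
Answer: 14*I*√3282 ≈ 802.04*I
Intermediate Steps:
D = -226682 (D = -226842 - 1*(-160) = -226842 + 160 = -226682)
√(C + D) = √(-416590 - 226682) = √(-643272) = 14*I*√3282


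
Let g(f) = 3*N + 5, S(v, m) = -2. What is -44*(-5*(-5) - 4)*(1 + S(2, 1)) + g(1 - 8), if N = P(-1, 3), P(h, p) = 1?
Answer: 932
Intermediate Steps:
N = 1
g(f) = 8 (g(f) = 3*1 + 5 = 3 + 5 = 8)
-44*(-5*(-5) - 4)*(1 + S(2, 1)) + g(1 - 8) = -44*(-5*(-5) - 4)*(1 - 2) + 8 = -44*(25 - 4)*(-1) + 8 = -924*(-1) + 8 = -44*(-21) + 8 = 924 + 8 = 932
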